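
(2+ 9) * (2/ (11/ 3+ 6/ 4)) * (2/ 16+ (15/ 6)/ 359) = 12507/ 22258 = 0.56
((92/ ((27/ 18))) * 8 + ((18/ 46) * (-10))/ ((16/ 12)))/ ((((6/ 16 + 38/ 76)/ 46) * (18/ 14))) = 538456/ 27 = 19942.81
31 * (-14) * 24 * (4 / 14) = -2976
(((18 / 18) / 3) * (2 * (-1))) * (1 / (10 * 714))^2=-1 / 76469400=-0.00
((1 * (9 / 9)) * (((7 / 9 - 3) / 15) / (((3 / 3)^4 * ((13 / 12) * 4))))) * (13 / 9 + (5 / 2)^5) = -28541 / 8424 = -3.39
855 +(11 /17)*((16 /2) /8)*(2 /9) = 130837 /153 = 855.14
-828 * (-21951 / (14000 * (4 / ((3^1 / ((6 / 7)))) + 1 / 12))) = 13631571 / 12875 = 1058.76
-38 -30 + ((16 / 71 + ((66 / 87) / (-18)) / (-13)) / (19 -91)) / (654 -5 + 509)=-1365815994973 / 20085528528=-68.00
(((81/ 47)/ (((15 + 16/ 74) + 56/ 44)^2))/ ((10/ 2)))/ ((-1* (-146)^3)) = 1490841/ 3659808806321240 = 0.00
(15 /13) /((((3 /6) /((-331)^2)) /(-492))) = -1617120360 /13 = -124393873.85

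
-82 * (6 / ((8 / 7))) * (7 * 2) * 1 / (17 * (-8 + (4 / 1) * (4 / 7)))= 42189 / 680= 62.04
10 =10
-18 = -18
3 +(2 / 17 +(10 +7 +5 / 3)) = 21.78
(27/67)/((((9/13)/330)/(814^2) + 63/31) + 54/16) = 66088981530/886782665323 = 0.07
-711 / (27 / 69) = -1817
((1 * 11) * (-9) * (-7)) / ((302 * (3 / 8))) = 924 / 151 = 6.12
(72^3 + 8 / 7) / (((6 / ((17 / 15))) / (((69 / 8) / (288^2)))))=127697863 / 17418240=7.33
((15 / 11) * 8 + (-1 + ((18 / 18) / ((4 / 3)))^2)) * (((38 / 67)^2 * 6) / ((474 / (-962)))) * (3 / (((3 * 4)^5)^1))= -320020363 / 647119300608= -0.00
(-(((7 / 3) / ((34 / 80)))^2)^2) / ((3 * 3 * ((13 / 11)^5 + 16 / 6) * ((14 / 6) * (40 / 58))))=-205052710016000 / 16251954414687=-12.62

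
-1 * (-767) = 767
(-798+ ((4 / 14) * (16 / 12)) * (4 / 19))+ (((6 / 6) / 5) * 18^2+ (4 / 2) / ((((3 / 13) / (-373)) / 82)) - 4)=-176767498 / 665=-265815.79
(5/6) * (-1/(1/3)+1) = -5/3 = -1.67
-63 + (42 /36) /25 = -9443 /150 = -62.95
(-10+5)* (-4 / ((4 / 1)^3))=5 / 16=0.31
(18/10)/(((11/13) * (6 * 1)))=39/110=0.35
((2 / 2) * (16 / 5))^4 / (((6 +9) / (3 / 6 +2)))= 32768 / 1875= 17.48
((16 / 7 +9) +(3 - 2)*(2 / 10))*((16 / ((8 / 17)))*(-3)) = -41004 / 35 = -1171.54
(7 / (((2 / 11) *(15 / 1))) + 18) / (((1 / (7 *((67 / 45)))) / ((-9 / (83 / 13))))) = -3761849 / 12450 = -302.16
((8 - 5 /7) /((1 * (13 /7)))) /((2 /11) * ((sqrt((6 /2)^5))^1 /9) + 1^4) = 2.98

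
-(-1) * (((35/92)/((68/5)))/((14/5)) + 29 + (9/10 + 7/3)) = 6051427/187680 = 32.24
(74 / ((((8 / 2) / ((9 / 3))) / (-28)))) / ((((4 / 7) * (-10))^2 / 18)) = -342657 / 400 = -856.64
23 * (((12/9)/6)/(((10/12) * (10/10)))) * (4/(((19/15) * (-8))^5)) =-1164375/5071050752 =-0.00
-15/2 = -7.50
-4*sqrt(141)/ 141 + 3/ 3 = 1- 4*sqrt(141)/ 141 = 0.66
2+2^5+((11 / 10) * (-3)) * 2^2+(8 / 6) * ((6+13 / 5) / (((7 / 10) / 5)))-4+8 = 11204 / 105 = 106.70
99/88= 9/8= 1.12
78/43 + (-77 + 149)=3174/43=73.81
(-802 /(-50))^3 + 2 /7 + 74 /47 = 21223877629 /5140625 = 4128.66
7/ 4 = 1.75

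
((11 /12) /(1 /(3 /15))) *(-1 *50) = -55 /6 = -9.17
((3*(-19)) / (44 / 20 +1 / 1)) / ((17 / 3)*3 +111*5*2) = -285 / 18032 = -0.02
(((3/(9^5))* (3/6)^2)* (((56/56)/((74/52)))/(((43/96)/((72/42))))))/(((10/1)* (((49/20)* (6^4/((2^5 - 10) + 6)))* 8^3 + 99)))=416/7082880448581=0.00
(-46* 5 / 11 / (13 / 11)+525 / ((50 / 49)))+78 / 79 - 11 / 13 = 496.95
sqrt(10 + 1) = sqrt(11) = 3.32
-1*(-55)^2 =-3025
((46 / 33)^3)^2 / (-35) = -0.21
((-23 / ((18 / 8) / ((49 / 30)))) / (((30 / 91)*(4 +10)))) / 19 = -14651 / 76950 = -0.19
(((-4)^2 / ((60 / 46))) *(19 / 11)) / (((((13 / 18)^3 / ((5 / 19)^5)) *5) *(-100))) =-447120 / 3149467607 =-0.00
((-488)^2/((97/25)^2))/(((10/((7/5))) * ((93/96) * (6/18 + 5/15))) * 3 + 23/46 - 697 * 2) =-8335040000/726948749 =-11.47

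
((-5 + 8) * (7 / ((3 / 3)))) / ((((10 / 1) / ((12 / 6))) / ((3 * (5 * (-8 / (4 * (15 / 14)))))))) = -588 / 5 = -117.60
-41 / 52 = -0.79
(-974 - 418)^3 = -2697228288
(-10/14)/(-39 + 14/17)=85/4543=0.02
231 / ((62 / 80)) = 9240 / 31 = 298.06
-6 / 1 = -6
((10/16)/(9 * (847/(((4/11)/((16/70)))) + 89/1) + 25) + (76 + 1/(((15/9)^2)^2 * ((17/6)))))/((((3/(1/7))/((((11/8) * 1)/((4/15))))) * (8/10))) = 1997137469459/85567283200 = 23.34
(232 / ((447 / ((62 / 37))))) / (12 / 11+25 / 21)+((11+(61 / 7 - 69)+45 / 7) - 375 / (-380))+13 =-1420453543 / 49859572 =-28.49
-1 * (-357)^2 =-127449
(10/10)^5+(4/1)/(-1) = -3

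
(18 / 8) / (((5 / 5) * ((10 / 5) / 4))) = 9 / 2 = 4.50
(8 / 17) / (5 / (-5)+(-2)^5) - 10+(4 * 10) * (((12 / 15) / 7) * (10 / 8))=-16886 / 3927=-4.30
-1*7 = -7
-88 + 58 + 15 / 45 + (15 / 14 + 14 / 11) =-27.32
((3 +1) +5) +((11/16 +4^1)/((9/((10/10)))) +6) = 745/48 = 15.52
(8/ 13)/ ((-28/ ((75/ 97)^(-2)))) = -18818/ 511875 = -0.04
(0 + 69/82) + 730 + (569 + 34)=109375/82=1333.84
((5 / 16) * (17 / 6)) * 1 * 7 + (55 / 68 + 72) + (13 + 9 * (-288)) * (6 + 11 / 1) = -71422837 / 1632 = -43763.99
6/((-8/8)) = -6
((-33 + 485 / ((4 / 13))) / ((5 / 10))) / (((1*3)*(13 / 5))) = 30865 / 78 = 395.71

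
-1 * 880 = -880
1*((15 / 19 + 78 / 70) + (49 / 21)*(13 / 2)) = 68111 / 3990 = 17.07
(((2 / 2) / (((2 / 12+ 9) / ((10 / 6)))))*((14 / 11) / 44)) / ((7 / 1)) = 1 / 1331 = 0.00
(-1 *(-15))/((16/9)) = 135/16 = 8.44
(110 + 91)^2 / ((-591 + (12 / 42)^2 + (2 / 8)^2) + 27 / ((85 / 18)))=-2692322640 / 38993611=-69.05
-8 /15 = -0.53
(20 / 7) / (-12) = -5 / 21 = -0.24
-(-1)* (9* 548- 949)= 3983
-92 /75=-1.23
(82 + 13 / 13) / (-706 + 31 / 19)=-1577 / 13383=-0.12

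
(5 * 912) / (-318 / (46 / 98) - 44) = -52440 / 8297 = -6.32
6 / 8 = 3 / 4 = 0.75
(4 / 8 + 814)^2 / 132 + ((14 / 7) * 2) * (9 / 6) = 885603 / 176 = 5031.84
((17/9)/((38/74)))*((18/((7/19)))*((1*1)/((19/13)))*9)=147186/133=1106.66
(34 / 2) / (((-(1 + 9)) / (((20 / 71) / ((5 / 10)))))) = -68 / 71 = -0.96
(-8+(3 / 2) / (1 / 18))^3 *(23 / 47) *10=1577570 / 47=33565.32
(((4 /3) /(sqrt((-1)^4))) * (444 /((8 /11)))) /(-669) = -814 /669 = -1.22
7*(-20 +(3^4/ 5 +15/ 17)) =-1736/ 85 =-20.42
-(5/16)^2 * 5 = -0.49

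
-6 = -6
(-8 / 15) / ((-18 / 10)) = 8 / 27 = 0.30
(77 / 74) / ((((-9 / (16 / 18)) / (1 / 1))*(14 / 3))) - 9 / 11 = -9233 / 10989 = -0.84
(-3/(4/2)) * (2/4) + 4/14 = -13/28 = -0.46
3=3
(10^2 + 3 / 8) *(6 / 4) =2409 / 16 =150.56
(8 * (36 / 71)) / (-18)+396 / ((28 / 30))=424.06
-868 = -868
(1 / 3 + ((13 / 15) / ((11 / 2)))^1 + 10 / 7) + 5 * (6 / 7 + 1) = 4314 / 385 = 11.21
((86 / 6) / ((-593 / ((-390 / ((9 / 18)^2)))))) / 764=5590 / 113263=0.05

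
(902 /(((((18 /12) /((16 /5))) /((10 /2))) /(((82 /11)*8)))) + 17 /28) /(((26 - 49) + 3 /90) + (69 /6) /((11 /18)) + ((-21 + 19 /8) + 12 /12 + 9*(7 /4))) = -5301745130 /55657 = -95257.47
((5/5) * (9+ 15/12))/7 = 41/28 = 1.46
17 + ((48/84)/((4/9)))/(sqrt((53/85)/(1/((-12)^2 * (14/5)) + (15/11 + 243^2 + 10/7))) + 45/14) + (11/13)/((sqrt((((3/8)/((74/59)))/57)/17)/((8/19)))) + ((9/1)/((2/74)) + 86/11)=-336 * sqrt(908514431208230)/25044785359843 + 352 * sqrt(705109)/14573 + 98686472344547898/275492638958273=378.50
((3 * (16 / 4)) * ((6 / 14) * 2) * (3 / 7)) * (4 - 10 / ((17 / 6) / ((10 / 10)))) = 1728 / 833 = 2.07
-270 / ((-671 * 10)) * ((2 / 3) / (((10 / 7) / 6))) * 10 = 756 / 671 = 1.13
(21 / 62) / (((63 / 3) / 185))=185 / 62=2.98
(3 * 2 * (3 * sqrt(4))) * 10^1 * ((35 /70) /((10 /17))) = 306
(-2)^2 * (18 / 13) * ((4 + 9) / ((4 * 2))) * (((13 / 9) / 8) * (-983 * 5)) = -63895 / 8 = -7986.88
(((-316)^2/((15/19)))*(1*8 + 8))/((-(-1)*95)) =1597696/75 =21302.61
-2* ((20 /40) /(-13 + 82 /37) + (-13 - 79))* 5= 367265 /399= 920.46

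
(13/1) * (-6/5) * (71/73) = -5538/365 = -15.17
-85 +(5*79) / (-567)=-48590 / 567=-85.70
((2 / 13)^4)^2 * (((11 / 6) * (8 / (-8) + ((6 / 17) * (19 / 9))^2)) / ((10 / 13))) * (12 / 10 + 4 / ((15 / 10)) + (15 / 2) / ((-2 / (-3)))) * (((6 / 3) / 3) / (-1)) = 28414496 / 8474307891075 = 0.00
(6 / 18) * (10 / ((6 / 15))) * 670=16750 / 3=5583.33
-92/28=-23/7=-3.29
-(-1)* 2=2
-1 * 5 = -5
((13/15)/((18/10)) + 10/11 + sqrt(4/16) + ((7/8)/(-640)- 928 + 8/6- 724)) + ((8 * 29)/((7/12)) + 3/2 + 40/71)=-943941687343/755758080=-1249.00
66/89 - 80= -7054/89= -79.26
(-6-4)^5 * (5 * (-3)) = 1500000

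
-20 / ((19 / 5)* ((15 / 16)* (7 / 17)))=-5440 / 399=-13.63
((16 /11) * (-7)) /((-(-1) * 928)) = -7 /638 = -0.01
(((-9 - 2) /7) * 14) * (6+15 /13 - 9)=528 /13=40.62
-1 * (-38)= 38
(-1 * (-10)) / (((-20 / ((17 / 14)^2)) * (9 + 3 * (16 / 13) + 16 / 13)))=-3757 / 70952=-0.05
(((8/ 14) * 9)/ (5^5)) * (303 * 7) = 10908/ 3125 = 3.49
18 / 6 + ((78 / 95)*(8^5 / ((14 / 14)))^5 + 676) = 2946756685310658613410809 / 95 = 31018491424322722246429.57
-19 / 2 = -9.50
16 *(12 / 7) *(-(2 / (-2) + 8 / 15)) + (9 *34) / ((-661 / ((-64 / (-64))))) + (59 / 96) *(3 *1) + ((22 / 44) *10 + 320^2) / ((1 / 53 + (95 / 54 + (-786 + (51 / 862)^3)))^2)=783958281015999747103693904093942883 / 54641420038048877050785555292944160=14.35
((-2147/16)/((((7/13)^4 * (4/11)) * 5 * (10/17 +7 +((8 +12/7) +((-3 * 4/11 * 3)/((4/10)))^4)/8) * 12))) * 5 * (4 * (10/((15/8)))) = -12914406386453/941568432210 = -13.72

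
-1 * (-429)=429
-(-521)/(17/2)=1042/17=61.29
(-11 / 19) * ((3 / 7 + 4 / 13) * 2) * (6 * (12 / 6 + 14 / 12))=-1474 / 91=-16.20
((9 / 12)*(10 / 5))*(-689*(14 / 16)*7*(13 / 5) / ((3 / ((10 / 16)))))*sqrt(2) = -438893*sqrt(2) / 128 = -4849.13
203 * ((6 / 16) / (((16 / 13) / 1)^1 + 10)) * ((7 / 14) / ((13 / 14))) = 4263 / 1168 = 3.65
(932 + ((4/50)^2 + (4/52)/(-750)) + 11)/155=45971557/7556250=6.08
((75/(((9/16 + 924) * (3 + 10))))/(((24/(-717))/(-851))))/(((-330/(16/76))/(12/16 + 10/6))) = -29491405/120577743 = -0.24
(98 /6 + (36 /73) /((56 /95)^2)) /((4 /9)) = 39.94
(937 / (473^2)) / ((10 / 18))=8433 / 1118645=0.01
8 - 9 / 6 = 13 / 2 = 6.50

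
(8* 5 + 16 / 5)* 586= 126576 / 5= 25315.20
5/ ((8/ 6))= 15/ 4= 3.75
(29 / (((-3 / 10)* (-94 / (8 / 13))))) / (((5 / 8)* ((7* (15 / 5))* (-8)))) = -232 / 38493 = -0.01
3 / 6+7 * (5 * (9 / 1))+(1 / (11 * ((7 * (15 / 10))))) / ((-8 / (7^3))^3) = -3099457 / 8448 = -366.89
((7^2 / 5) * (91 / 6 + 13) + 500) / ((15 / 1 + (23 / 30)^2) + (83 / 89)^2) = 178460130 / 3784639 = 47.15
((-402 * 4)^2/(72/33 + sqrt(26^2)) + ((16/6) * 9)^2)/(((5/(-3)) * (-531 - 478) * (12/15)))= 10732824/156395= 68.63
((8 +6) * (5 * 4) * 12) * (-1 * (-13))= 43680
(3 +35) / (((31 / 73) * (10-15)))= -2774 / 155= -17.90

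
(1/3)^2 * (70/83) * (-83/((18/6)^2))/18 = -35/729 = -0.05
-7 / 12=-0.58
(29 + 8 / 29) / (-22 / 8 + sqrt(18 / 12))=-37356 / 2813 - 6792 * sqrt(6) / 2813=-19.19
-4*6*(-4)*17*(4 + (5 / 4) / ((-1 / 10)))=-13872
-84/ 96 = -0.88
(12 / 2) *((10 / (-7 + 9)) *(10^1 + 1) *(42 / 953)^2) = 582120 / 908209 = 0.64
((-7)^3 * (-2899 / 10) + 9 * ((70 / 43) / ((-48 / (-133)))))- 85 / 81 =13858891349 / 139320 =99475.25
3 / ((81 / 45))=5 / 3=1.67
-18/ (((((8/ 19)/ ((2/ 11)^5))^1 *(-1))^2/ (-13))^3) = 7620511375466496/ 17449402268886407318558803753801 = 0.00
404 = 404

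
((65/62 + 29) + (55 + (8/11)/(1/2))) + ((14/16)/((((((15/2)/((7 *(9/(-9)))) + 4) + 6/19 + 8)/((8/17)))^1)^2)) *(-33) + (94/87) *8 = 540297484326447/5681598390578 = 95.10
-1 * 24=-24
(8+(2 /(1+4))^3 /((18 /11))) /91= 1292 /14625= 0.09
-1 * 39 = -39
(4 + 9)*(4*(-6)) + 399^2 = 158889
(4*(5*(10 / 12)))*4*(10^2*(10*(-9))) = -600000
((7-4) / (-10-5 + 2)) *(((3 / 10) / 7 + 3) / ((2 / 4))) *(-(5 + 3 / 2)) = 639 / 70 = 9.13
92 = 92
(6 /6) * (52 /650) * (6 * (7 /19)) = 84 /475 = 0.18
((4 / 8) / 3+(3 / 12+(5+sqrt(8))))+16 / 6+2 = 2 * sqrt(2)+121 / 12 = 12.91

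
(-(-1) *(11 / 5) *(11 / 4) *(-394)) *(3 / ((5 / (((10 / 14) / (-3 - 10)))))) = 71511 / 910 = 78.58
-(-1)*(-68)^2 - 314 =4310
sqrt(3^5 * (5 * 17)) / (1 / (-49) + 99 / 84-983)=-588 * sqrt(255) / 64147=-0.15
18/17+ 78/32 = 951/272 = 3.50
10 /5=2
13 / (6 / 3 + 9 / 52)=676 / 113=5.98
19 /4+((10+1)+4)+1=83 /4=20.75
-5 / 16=-0.31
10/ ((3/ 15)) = 50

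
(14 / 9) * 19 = 266 / 9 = 29.56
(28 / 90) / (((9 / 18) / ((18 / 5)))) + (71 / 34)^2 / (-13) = 715543 / 375700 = 1.90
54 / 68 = 27 / 34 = 0.79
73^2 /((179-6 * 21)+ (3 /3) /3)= 15987 /160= 99.92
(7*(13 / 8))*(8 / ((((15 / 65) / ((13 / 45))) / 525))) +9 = 538346 / 9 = 59816.22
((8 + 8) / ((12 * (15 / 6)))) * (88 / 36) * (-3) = -176 / 45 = -3.91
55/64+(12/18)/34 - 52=-166859/3264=-51.12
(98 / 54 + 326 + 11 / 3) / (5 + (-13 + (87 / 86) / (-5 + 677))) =-172412800 / 4160241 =-41.44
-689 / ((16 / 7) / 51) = -245973 / 16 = -15373.31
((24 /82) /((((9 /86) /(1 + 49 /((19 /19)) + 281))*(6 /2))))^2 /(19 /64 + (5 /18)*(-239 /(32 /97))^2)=26552341495808 /40655600671293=0.65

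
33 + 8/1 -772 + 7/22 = -16075/22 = -730.68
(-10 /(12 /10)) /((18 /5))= -125 /54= -2.31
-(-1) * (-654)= -654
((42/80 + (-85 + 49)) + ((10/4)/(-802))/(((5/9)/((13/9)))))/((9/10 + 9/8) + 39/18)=-8.47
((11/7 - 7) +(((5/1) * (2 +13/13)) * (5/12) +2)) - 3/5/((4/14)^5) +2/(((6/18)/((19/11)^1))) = -3719977/12320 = -301.95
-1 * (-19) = 19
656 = 656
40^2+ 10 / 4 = 3205 / 2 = 1602.50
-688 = -688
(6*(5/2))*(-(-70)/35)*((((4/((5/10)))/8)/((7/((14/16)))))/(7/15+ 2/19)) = 4275/652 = 6.56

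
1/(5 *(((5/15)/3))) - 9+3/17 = -597/85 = -7.02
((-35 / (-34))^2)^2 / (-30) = -300125 / 8018016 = -0.04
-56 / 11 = -5.09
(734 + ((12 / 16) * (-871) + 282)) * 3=4353 / 4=1088.25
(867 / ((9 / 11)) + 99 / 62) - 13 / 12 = 394387 / 372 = 1060.18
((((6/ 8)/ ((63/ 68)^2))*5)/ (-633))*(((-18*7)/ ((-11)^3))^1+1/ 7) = -12791140/ 7802605503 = -0.00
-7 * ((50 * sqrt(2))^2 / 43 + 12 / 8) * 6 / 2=-212709 / 86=-2473.36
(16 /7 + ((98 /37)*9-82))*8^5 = -474218496 /259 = -1830959.44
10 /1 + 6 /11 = 116 /11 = 10.55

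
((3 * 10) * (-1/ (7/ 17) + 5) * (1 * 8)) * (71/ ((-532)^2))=19170/ 123823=0.15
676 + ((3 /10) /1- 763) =-867 /10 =-86.70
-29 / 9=-3.22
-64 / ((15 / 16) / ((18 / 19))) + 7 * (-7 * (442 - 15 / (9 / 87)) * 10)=-13831494 / 95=-145594.67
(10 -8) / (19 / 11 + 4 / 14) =154 / 155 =0.99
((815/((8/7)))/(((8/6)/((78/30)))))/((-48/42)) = -311493/256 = -1216.77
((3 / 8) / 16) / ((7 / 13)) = 39 / 896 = 0.04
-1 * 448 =-448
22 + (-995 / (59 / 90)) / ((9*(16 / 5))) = -14491 / 472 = -30.70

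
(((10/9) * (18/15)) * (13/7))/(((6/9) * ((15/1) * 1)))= 26/105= 0.25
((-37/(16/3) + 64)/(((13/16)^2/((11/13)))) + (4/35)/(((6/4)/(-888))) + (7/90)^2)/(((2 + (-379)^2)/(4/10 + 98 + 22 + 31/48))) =19862739581201/4294462594968000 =0.00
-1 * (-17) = 17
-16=-16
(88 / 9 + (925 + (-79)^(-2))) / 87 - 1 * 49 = -186942905 / 4886703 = -38.26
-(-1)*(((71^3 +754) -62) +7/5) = 1793022/5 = 358604.40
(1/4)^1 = 1/4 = 0.25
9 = 9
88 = 88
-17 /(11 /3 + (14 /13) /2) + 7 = 2.96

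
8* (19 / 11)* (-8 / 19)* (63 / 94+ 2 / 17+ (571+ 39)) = -31233248 / 8789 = -3553.67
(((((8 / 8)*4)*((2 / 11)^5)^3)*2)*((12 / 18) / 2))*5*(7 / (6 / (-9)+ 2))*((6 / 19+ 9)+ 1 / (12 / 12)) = 0.00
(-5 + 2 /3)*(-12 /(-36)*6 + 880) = -3822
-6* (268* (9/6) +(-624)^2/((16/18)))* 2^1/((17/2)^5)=-168364800/1419857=-118.58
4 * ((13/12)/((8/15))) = 65/8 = 8.12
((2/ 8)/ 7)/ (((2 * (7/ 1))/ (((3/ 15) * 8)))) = 1/ 245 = 0.00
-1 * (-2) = 2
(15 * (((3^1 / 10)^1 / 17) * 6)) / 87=9 / 493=0.02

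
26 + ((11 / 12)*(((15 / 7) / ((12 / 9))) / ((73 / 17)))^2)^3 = 121359570453728565479009 / 4667295763968704118784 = 26.00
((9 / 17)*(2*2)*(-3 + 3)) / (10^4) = 0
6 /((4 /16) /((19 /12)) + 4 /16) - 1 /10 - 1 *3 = 3599 /310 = 11.61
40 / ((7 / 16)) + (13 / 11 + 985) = 82976 / 77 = 1077.61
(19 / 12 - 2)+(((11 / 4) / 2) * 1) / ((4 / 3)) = 59 / 96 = 0.61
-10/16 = -5/8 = -0.62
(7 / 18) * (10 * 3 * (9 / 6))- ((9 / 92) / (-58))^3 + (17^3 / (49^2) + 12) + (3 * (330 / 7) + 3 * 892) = 1039269617043222585 / 364787226707456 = 2848.97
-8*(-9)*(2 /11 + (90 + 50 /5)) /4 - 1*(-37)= 20243 /11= 1840.27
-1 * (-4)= 4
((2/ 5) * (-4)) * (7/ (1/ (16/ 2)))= -448/ 5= -89.60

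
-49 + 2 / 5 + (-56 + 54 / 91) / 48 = -543317 / 10920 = -49.75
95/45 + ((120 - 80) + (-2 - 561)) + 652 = 131.11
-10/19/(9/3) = -10/57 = -0.18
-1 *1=-1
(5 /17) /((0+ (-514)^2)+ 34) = 1 /898382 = 0.00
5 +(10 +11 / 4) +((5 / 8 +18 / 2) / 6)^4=24.37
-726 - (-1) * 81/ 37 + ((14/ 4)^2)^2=-339659/ 592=-573.75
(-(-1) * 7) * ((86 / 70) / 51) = 43 / 255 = 0.17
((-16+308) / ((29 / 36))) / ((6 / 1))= 1752 / 29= 60.41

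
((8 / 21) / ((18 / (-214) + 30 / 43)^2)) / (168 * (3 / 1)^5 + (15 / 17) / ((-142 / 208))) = 25551225607 / 1030766130375534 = 0.00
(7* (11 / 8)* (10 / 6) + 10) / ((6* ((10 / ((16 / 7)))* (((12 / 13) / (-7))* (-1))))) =1625 / 216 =7.52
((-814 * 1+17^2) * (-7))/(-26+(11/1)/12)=-6300/43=-146.51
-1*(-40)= 40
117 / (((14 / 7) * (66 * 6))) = 13 / 88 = 0.15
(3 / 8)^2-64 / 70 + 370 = 369.23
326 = 326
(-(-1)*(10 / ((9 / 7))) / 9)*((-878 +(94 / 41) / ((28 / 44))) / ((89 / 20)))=-50190400 / 295569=-169.81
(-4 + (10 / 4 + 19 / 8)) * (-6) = -21 / 4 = -5.25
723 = 723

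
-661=-661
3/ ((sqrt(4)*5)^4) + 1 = 1.00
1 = 1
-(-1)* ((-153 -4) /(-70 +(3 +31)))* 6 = 157 /6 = 26.17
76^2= 5776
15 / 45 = 1 / 3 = 0.33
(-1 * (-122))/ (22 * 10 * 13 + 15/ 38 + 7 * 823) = 4636/ 327613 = 0.01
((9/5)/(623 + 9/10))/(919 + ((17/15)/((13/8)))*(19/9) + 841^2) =15795/3877206535288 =0.00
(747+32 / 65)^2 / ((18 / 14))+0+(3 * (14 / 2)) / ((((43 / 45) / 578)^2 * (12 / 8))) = 390699970927567 / 70308225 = 5556959.67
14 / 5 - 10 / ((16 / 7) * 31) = 3297 / 1240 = 2.66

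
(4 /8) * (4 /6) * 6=2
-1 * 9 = -9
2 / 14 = 1 / 7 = 0.14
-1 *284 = -284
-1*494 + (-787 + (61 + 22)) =-1198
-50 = -50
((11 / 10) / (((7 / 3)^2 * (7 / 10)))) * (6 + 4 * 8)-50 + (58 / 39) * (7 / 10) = -2541031 / 66885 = -37.99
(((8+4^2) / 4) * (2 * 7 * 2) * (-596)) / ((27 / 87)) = -967904 / 3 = -322634.67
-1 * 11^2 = -121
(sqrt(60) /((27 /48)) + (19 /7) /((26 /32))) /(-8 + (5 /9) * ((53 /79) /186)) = -470208 * sqrt(15) /1057703 - 40202784 /96250973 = -2.14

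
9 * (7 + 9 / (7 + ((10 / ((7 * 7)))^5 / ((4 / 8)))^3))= 74.57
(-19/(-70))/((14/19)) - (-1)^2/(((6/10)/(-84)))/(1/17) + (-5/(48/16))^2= 21019349/8820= 2383.15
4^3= 64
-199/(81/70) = -13930/81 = -171.98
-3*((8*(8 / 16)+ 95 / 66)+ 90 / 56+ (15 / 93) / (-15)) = -201533 / 9548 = -21.11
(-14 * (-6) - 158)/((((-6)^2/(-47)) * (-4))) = -1739/72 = -24.15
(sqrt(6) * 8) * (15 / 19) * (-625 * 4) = -38676.15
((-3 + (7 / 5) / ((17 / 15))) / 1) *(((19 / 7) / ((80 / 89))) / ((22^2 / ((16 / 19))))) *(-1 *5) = 1335 / 28798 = 0.05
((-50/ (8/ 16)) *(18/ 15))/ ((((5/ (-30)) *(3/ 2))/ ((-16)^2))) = 122880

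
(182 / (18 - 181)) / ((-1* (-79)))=-182 / 12877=-0.01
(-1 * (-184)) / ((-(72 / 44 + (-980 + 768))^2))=-5566 / 1338649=-0.00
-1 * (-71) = 71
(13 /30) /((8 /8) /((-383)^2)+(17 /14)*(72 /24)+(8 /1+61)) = 13348699 /2237740905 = 0.01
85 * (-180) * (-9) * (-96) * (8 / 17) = -6220800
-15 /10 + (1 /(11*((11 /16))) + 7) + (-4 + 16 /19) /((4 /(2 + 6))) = -3143 /4598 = -0.68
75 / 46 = 1.63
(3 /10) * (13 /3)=1.30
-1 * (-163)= 163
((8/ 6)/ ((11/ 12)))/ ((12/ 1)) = 4/ 33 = 0.12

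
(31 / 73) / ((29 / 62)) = 1922 / 2117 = 0.91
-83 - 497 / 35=-486 / 5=-97.20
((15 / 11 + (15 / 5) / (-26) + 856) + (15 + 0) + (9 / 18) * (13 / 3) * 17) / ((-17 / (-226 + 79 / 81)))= 646223372 / 53703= 12033.28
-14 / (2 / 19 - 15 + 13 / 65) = 665 / 698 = 0.95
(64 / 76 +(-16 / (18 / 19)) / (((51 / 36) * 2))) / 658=-2480 / 318801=-0.01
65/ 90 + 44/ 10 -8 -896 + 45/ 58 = -1172023/ 1305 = -898.10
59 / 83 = 0.71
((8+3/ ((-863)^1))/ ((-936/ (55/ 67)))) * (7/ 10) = -7931/ 1615536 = -0.00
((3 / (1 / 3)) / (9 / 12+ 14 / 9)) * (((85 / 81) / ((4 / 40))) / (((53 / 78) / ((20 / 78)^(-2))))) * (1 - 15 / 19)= 193.04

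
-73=-73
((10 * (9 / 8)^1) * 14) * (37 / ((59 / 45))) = 524475 / 118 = 4444.70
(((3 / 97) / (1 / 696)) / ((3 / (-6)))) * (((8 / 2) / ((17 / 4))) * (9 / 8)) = -75168 / 1649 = -45.58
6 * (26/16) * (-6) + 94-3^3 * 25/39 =18.19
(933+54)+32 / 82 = 987.39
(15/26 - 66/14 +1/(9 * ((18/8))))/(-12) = 60265/176904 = 0.34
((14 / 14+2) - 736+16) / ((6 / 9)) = -2151 / 2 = -1075.50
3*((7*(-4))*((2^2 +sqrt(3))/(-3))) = 28*sqrt(3) +112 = 160.50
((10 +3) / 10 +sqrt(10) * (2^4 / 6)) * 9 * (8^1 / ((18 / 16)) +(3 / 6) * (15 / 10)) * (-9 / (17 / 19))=-32262 * sqrt(10) / 17 - 629109 / 680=-6926.42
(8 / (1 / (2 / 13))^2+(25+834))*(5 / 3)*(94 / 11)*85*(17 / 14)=16435769575 / 13013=1263026.94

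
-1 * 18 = -18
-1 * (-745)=745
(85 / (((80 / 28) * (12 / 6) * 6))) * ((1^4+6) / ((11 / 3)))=833 / 176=4.73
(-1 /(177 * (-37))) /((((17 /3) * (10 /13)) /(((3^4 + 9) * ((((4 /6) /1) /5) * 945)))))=14742 /37111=0.40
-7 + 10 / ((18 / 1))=-58 / 9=-6.44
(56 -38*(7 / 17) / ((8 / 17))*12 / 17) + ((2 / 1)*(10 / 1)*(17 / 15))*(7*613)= 97295.20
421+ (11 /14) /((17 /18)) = 50198 /119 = 421.83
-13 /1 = -13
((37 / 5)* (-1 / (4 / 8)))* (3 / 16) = -111 / 40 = -2.78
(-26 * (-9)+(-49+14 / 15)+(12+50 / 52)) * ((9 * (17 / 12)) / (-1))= -1318673 / 520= -2535.91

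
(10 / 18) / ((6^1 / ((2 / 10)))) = 1 / 54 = 0.02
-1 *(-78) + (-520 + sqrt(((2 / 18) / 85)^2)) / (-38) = 2665259 / 29070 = 91.68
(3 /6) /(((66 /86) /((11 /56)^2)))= 473 /18816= 0.03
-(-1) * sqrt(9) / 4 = 3 / 4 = 0.75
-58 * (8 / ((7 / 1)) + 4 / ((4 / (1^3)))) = -870 / 7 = -124.29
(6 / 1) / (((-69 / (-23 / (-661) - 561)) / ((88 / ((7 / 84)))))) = 783125376 / 15203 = 51511.24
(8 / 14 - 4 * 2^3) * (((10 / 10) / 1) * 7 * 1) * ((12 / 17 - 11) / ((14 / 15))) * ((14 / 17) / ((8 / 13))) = 1876875 / 578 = 3247.19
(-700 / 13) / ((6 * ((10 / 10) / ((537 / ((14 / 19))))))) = -85025 / 13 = -6540.38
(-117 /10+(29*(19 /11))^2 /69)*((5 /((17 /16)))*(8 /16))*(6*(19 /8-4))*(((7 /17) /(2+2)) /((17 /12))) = -562155321 /13672879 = -41.11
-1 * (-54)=54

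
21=21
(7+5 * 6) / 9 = 37 / 9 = 4.11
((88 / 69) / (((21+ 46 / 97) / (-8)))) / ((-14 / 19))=648736 / 1006089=0.64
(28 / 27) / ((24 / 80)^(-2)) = 7 / 75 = 0.09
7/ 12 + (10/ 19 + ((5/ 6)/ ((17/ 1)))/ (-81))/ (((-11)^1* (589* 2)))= 0.58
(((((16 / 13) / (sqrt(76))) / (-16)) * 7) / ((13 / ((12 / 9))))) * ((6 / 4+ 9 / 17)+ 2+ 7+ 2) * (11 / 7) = -4873 * sqrt(19) / 163761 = -0.13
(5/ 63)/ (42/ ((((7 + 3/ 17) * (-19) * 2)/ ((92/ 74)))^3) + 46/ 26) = 20503538972640620/ 457070171463802323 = 0.04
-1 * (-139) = 139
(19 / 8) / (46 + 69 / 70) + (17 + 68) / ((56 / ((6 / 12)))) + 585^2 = 126065036985 / 368368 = 342225.81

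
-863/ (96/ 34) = -14671/ 48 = -305.65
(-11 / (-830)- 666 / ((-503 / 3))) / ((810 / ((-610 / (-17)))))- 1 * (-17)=9874519663 / 574883730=17.18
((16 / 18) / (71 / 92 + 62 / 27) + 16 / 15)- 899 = -102614129 / 114315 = -897.64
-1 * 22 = -22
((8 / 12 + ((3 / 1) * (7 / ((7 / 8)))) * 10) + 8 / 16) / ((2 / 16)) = 5788 / 3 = 1929.33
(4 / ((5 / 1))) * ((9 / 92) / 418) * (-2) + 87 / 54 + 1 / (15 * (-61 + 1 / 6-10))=295989473 / 183867750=1.61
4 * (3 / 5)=12 / 5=2.40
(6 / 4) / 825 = 1 / 550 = 0.00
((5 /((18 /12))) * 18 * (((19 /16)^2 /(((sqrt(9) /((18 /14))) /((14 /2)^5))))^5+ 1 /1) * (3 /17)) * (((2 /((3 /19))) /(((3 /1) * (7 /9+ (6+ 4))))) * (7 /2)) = 711487440549119716825586234984672715 /453273668550656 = 1569664178429122247155.38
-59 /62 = -0.95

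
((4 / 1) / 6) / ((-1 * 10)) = -1 / 15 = -0.07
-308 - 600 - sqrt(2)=-908 - sqrt(2)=-909.41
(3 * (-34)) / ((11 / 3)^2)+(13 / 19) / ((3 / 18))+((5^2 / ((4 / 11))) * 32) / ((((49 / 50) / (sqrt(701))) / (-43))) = -4730000 * sqrt(701) / 49 - 8004 / 2299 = -2555787.03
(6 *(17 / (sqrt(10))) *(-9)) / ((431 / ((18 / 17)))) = -486 *sqrt(10) / 2155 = -0.71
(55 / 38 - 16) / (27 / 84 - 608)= 7742 / 323285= 0.02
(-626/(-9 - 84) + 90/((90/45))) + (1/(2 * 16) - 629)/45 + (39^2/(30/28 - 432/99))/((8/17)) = -14046659/14880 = -944.00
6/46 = 3/23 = 0.13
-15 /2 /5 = -3 /2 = -1.50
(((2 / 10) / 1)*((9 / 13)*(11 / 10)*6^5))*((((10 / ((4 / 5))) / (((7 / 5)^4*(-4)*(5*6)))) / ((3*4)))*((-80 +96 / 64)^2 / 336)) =-2745282375 / 55933696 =-49.08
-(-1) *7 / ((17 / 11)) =4.53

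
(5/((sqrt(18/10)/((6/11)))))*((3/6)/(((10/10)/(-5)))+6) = 35*sqrt(5)/11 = 7.11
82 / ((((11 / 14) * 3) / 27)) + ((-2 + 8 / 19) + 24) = 961.69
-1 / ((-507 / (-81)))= -27 / 169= -0.16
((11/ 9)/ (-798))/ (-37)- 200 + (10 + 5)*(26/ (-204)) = -456065884/ 2258739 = -201.91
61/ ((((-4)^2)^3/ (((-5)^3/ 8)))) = -0.23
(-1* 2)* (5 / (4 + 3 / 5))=-50 / 23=-2.17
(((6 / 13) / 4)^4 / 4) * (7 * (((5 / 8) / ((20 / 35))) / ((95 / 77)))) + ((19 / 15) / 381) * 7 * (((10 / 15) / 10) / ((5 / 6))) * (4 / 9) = 1575473148823 / 1429077282048000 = 0.00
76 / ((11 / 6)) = 456 / 11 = 41.45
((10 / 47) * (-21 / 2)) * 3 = -315 / 47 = -6.70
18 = 18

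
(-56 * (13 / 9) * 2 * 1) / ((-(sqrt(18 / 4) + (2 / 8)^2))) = -23296 / 10359 + 186368 * sqrt(2) / 3453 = 74.08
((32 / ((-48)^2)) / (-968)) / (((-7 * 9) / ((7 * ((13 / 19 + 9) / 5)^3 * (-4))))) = -389344 / 8403132375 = -0.00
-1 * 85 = -85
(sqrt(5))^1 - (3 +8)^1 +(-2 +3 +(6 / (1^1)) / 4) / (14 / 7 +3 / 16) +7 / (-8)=-601 / 56 +sqrt(5)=-8.50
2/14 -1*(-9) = 64/7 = 9.14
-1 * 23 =-23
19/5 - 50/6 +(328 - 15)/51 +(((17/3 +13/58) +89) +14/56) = 953903/9860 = 96.74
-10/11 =-0.91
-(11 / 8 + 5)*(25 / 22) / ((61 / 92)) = -29325 / 2684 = -10.93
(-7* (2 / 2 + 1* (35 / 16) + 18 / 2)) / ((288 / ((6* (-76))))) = 8645 / 64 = 135.08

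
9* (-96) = -864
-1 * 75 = -75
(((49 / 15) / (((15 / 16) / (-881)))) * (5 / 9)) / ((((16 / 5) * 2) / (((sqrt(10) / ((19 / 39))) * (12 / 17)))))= -1220.96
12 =12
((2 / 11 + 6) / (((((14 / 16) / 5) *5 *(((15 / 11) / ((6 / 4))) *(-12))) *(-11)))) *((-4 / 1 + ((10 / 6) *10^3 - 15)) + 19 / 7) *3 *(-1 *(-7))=2356744 / 1155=2040.47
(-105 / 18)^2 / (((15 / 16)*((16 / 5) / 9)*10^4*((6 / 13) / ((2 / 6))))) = 637 / 86400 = 0.01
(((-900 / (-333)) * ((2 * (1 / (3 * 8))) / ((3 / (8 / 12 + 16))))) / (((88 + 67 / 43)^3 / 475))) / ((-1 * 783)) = -47207281250 / 44673276477461067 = -0.00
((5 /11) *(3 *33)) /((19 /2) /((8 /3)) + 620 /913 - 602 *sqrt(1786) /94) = -0.17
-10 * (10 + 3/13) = -1330/13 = -102.31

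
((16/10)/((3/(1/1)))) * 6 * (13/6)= 104/15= 6.93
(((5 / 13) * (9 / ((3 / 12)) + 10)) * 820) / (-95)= -37720 / 247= -152.71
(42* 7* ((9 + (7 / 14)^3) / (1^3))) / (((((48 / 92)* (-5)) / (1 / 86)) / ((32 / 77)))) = -11753 / 2365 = -4.97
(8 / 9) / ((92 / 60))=40 / 69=0.58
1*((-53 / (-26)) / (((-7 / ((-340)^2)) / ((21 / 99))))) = -3063400 / 429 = -7140.79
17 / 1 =17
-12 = -12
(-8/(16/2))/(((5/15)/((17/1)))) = -51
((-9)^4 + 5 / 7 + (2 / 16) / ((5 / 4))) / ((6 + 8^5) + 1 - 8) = 14817 / 73990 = 0.20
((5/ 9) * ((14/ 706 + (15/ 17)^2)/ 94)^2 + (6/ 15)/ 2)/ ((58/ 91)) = 18832662772378819/ 60004154345546610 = 0.31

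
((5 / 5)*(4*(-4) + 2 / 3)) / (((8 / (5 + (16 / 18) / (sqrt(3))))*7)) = -1.51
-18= -18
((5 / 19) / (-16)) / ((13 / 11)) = -55 / 3952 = -0.01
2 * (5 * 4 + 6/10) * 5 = 206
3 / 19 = 0.16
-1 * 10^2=-100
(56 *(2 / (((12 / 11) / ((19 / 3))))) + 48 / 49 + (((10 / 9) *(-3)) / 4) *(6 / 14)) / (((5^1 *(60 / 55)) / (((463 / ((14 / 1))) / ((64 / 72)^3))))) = 15787500399 / 2809856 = 5618.62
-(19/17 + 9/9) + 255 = 4299/17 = 252.88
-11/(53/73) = -803/53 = -15.15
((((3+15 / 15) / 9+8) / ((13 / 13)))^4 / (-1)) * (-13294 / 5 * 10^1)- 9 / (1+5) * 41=1774066263973 / 13122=135197855.81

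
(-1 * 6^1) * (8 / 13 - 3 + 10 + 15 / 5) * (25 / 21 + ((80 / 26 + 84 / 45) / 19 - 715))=5107628952 / 112385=45447.60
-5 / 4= -1.25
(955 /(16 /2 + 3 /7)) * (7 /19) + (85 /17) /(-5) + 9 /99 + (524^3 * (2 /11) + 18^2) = 322578580187 /12331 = 26159969.20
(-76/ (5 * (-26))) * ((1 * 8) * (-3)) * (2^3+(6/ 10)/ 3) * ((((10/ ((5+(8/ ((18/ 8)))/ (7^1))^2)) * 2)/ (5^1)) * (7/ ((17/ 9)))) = -37399029696/ 665259725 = -56.22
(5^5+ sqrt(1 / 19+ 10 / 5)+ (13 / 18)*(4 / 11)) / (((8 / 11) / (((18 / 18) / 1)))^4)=14641*sqrt(741) / 77824+ 411812731 / 36864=11176.26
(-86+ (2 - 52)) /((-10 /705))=9588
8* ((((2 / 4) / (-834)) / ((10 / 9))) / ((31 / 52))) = -0.01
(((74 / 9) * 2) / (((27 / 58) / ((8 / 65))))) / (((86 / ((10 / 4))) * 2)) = 8584 / 135837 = 0.06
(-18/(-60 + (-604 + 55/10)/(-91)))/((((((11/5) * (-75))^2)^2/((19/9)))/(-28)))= -27664/1029527668125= -0.00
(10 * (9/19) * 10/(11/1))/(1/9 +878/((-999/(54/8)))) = -599400/810293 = -0.74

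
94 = 94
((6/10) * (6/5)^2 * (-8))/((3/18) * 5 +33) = -5184/25375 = -0.20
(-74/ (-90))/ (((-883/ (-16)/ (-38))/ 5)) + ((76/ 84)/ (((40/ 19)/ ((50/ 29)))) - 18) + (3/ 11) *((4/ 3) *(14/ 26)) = -18357645245/ 922773852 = -19.89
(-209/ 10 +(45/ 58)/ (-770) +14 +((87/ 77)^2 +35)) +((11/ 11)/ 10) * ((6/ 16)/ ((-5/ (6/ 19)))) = 19191757961/ 653375800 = 29.37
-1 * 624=-624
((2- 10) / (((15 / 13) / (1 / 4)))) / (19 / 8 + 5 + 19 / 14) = -1456 / 7335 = -0.20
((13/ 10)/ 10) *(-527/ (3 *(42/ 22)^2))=-6.27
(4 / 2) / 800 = 1 / 400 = 0.00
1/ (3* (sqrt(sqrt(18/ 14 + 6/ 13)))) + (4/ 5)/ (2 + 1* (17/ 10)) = 8/ 37 + 159^(3/ 4)* 91^(1/ 4)/ 477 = 0.51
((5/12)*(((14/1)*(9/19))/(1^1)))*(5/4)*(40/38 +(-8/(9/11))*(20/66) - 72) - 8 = -1710809/6498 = -263.28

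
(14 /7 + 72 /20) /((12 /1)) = 7 /15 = 0.47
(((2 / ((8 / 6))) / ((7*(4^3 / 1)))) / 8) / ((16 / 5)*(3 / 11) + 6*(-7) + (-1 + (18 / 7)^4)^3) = 326258912595 / 60751652232311770112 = 0.00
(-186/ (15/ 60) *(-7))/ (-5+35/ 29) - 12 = -76176/ 55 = -1385.02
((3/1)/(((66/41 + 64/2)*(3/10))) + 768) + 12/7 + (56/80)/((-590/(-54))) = 10956524197/14227850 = 770.08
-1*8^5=-32768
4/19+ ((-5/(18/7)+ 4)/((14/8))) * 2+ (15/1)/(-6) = 143/2394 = 0.06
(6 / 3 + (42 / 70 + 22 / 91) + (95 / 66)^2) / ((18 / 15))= 9738683 / 2378376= 4.09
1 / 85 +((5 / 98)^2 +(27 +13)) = 32665329 / 816340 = 40.01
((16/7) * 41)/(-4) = -164/7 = -23.43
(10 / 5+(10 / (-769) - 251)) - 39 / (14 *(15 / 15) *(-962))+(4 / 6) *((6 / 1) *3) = -188822161 / 796684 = -237.01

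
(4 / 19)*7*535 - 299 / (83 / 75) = 817265 / 1577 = 518.24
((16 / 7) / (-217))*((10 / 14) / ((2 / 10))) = -400 / 10633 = -0.04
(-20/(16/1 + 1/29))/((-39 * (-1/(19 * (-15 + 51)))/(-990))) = 8727840/403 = 21657.17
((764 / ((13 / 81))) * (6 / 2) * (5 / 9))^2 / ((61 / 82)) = 872304487200 / 10309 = 84615819.89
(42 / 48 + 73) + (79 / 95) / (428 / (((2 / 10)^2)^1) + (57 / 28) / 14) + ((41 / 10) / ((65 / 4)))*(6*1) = 15621050612873 / 207206175800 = 75.39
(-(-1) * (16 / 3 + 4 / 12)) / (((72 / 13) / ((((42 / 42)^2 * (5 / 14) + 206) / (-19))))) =-23647 / 2128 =-11.11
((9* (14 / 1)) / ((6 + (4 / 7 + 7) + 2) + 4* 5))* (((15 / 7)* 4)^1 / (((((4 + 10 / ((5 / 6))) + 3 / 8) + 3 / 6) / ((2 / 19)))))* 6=1792 / 1577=1.14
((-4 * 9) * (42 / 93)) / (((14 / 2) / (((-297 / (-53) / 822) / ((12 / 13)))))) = -3861 / 225091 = -0.02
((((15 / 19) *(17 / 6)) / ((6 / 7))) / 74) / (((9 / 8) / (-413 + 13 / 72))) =-17685185 / 1366632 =-12.94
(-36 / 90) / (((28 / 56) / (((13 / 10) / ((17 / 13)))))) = -0.80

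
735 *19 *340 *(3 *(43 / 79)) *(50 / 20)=1531262250 / 79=19383066.46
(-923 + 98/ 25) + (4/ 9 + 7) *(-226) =-585343/ 225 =-2601.52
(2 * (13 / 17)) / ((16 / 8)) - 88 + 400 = 5317 / 17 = 312.76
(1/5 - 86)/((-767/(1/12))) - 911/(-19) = 1075189/22420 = 47.96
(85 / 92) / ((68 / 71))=355 / 368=0.96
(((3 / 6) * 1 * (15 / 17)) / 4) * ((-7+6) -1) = -15 / 68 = -0.22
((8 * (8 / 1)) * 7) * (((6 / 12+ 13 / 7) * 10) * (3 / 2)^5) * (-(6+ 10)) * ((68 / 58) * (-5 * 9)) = 1963051200 / 29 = 67691420.69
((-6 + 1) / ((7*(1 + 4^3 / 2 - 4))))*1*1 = -5 / 203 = -0.02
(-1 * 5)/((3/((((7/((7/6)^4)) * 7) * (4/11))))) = -8640/539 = -16.03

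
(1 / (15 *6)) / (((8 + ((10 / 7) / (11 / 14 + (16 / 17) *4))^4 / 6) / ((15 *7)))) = 9629680244247 / 66045456463408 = 0.15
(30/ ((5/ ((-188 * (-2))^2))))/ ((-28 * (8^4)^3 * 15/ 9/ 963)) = -19145403/ 75161927680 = -0.00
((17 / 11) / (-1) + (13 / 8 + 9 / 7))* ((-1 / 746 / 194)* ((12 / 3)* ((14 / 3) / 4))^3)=-41209 / 42983028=-0.00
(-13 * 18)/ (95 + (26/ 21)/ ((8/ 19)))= -19656/ 8227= -2.39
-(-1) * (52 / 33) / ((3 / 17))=884 / 99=8.93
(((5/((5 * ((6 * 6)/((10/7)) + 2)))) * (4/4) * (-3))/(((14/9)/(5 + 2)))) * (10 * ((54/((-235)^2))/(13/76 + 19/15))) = -207765/61549367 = -0.00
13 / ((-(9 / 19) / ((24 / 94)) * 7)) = -988 / 987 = -1.00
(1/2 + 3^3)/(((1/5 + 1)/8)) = 550/3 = 183.33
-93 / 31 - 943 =-946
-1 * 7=-7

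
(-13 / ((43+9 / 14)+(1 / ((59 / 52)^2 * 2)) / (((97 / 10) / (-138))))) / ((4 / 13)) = -30726787 / 27721198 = -1.11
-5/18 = -0.28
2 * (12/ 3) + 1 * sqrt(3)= sqrt(3) + 8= 9.73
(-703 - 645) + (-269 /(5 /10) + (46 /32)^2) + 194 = -432623 /256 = -1689.93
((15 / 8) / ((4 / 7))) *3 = 9.84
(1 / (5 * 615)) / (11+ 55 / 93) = 31 / 1104950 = 0.00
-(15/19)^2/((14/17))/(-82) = 3825/414428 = 0.01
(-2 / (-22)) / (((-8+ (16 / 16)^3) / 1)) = -1 / 77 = -0.01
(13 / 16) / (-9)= -13 / 144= -0.09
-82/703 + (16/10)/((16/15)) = 1945/1406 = 1.38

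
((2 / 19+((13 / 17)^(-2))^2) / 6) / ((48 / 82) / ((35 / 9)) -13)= -786390045 / 20012178602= -0.04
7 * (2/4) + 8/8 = 9/2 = 4.50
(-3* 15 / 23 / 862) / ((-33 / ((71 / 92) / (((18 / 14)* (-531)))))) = -2485 / 31961811816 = -0.00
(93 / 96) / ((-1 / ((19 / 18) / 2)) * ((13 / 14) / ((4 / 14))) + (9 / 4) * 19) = 589 / 22248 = 0.03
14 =14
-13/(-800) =13/800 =0.02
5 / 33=0.15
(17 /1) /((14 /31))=527 /14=37.64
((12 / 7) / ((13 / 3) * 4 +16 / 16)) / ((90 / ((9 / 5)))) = 18 / 9625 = 0.00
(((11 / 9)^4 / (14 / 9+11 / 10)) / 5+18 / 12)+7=3020491 / 348462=8.67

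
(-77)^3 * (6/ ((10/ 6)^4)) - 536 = -222210038/ 625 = -355536.06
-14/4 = -7/2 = -3.50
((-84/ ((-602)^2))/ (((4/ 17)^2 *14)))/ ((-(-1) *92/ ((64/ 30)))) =-289/ 41676460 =-0.00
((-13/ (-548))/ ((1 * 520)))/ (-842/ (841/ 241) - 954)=-841/ 22034773120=-0.00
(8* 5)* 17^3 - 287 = 196233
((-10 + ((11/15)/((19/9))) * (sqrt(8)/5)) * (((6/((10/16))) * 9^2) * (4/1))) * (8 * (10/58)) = -1244160/29 + 8211456 * sqrt(2)/13775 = -42059.04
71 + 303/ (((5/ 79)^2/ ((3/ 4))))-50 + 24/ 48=5675219/ 100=56752.19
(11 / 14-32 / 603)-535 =-4510285 / 8442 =-534.27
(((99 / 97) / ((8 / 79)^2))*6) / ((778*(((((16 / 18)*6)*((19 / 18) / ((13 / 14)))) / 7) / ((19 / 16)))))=650605527 / 618217472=1.05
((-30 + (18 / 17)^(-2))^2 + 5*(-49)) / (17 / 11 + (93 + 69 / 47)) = 32687139397 / 5210903664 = 6.27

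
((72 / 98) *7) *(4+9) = 468 / 7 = 66.86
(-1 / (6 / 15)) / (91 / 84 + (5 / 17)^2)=-8670 / 4057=-2.14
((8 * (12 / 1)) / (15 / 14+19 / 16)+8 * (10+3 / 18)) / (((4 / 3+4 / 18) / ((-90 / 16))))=-3172095 / 7084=-447.78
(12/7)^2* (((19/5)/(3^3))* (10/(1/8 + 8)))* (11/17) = 53504/162435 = 0.33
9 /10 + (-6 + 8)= 29 /10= 2.90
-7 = -7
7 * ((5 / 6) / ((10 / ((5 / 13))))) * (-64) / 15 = -112 / 117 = -0.96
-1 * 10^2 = -100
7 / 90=0.08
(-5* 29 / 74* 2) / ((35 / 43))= -1247 / 259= -4.81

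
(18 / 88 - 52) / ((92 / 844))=-475.17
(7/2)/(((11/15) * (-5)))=-21/22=-0.95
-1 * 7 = -7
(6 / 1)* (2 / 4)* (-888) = -2664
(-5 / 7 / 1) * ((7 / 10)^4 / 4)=-343 / 8000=-0.04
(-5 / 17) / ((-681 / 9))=0.00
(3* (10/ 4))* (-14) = -105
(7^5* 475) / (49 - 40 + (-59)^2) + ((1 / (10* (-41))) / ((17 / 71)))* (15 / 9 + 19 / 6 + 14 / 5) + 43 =170063615059 / 72975900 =2330.41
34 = 34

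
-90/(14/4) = -180/7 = -25.71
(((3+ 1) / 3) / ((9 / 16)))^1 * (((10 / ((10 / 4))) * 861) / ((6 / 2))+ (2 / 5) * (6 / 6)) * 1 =40832 / 15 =2722.13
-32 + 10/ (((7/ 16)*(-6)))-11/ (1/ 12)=-3524/ 21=-167.81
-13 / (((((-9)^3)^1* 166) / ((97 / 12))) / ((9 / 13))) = 97 / 161352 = 0.00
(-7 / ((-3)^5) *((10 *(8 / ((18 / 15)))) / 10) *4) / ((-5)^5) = -112 / 455625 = -0.00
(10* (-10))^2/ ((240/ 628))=78500/ 3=26166.67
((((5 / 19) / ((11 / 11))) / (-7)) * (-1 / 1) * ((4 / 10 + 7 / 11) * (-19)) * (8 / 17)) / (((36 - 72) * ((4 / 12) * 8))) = 19 / 5236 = 0.00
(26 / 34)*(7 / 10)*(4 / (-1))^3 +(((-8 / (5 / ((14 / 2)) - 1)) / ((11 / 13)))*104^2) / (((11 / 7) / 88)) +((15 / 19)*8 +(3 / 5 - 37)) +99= 20043065.93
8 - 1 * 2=6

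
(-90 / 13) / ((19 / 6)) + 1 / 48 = -25673 / 11856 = -2.17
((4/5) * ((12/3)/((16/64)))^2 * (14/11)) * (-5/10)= -130.33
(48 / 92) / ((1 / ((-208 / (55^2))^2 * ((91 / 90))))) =7874048 / 3156965625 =0.00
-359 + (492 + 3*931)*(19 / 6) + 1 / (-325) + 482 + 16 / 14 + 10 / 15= 143697733 / 13650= 10527.31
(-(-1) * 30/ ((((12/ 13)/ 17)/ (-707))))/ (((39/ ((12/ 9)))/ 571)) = -68628490/ 9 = -7625387.78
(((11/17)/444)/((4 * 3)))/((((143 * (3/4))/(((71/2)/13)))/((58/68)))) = 2059/780674544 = 0.00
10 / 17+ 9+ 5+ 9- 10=231 / 17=13.59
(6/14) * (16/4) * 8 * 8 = 768/7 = 109.71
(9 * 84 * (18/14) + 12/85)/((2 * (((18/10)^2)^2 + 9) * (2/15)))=2151875/11509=186.97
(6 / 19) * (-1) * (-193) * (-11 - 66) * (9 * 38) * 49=-78644412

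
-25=-25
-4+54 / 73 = -238 / 73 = -3.26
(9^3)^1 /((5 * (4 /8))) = 1458 /5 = 291.60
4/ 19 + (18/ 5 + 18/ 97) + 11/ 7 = 359133/ 64505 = 5.57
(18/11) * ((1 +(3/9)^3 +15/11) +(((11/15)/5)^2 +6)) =3126736/226875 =13.78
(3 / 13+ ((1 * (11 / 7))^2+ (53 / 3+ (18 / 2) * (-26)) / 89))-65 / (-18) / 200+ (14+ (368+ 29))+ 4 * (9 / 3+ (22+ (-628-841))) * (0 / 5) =16788328049 / 40818960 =411.29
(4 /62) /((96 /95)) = 95 /1488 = 0.06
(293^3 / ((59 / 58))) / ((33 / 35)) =51062126710 / 1947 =26226053.78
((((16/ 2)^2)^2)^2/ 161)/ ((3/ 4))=67108864/ 483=138941.75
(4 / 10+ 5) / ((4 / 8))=10.80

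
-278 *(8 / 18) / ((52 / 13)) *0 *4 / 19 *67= 0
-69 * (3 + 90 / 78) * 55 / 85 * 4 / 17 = -163944 / 3757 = -43.64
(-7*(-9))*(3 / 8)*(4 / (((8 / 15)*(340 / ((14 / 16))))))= 3969 / 8704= 0.46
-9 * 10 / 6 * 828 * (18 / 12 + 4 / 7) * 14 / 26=-180090 / 13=-13853.08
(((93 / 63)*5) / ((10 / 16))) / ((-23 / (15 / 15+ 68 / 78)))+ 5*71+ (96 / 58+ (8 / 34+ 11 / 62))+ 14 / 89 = 18256285435033 / 51243685038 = 356.26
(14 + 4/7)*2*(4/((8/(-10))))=-1020/7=-145.71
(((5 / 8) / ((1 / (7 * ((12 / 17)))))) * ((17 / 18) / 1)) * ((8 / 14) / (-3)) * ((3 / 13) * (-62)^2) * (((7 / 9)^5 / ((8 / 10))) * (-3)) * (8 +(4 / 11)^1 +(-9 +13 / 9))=32303054000 / 75996063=425.06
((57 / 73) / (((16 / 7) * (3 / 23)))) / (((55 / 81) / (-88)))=-247779 / 730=-339.42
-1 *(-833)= 833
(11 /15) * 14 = 154 /15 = 10.27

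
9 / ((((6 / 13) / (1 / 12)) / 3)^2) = 169 / 64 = 2.64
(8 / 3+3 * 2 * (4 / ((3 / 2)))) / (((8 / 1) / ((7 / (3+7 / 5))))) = 245 / 66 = 3.71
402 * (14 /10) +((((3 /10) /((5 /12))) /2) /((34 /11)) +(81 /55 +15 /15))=5286389 /9350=565.39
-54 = -54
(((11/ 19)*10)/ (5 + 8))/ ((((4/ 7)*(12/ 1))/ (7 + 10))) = 6545/ 5928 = 1.10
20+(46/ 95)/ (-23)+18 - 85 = -4467/ 95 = -47.02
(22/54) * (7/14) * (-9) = -11/6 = -1.83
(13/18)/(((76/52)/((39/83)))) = 2197/9462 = 0.23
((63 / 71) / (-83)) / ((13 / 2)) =-126 / 76609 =-0.00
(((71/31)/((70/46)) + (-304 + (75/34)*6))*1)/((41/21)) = -16006182/108035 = -148.16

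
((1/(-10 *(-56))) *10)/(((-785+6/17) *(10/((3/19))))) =-51/141926960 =-0.00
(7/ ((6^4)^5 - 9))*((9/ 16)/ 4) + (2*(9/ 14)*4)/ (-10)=-467988280328059531/ 909977211749005120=-0.51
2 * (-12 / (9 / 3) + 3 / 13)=-7.54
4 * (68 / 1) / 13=272 / 13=20.92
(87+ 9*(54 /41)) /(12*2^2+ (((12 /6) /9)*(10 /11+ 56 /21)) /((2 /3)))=401247 /199670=2.01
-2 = -2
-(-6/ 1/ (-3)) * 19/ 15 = -38/ 15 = -2.53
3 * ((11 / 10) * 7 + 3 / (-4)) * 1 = 417 / 20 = 20.85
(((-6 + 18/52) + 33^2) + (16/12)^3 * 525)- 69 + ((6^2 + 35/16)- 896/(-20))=21919043/9360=2341.78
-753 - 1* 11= -764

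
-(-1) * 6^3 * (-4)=-864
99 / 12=33 / 4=8.25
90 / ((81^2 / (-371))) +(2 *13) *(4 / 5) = 57266 / 3645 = 15.71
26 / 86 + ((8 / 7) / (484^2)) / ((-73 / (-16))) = 97260507 / 321706693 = 0.30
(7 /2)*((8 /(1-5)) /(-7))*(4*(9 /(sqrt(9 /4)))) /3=8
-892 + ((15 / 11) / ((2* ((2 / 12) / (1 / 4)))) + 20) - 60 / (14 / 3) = -272221 / 308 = -883.83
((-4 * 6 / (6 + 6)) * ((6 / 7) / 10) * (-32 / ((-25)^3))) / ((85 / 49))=-1344 / 6640625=-0.00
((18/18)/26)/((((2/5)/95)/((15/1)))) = 7125/52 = 137.02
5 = 5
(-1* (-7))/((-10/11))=-77/10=-7.70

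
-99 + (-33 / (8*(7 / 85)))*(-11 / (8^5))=-98.98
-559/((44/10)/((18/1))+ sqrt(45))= 276705/91004 - 3395925 * sqrt(5)/91004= -80.40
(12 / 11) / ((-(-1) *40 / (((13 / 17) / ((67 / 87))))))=3393 / 125290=0.03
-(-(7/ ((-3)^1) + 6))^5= 161051/ 243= 662.76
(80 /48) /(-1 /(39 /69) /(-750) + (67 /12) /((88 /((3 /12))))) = 91.47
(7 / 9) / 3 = 7 / 27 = 0.26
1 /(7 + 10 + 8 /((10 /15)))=1 /29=0.03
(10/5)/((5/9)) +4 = 38/5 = 7.60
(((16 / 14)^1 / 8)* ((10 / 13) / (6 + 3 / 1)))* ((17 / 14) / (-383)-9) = -0.11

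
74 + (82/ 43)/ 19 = 60540/ 817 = 74.10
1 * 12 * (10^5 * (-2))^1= -2400000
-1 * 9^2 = -81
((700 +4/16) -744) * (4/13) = -175/13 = -13.46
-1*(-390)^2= -152100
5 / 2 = 2.50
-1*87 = -87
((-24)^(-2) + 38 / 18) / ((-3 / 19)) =-23123 / 1728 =-13.38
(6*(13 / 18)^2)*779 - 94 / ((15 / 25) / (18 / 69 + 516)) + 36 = -97381355 / 1242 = -78406.89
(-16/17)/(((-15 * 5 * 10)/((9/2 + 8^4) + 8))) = 10956/2125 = 5.16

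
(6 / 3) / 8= 1 / 4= 0.25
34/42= 17/21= 0.81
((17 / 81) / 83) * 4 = 68 / 6723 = 0.01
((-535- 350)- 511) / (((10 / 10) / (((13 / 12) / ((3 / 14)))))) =-63518 / 9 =-7057.56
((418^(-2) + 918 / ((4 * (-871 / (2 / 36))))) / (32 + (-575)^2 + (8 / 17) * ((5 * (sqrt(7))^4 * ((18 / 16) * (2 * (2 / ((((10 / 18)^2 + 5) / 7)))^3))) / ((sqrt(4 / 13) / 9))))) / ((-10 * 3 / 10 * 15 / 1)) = 737487014403258326639375 / 709055609677587295757878090671396-33604889536209574379475 * sqrt(13) / 498965058662005874792580878620612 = 0.00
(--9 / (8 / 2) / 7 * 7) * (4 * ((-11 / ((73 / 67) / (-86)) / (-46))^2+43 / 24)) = 3222.49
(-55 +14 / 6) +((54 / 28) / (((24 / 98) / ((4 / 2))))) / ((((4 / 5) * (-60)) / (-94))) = -2095 / 96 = -21.82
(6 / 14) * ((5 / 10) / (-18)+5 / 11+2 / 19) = 4003 / 17556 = 0.23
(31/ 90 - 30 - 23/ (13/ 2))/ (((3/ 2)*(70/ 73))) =-2835101/ 122850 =-23.08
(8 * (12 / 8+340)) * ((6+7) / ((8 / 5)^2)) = 221975 / 16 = 13873.44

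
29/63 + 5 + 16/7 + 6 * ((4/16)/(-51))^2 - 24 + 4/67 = -158037665/9758952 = -16.19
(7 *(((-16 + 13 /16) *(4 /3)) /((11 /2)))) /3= -189 /22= -8.59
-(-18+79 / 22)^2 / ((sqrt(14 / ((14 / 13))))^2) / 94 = -0.17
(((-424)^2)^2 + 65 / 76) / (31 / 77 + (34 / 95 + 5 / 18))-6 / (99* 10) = 1404313923535282307 / 45113970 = 31128138878.83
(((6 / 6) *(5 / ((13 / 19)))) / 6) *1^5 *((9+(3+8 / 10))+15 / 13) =17233 / 1014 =17.00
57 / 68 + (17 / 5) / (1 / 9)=10689 / 340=31.44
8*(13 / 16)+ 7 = 27 / 2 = 13.50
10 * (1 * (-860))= -8600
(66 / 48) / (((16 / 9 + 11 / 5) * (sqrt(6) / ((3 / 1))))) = 495 * sqrt(6) / 2864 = 0.42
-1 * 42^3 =-74088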